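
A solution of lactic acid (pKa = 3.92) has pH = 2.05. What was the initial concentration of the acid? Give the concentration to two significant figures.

[H+] = 10^(-2.05) = 8.91 × 10^-3 M = x
Ka = 10^(−3.92) = 1.20 × 10^-4
Ka = x²/(C₀ − x) ⇒ C₀ = x + x²/Ka
C₀ = 8.91 × 10^-3 + (8.91 × 10^-3)²/(1.20 × 10^-4) = 6.70 × 10^-1 M

C₀ = 6.7 × 10^-1 M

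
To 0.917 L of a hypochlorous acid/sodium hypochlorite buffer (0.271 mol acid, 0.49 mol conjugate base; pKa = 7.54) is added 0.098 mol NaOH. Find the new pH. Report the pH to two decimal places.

After neutralization: n(HOCl) = 0.173 mol, n(OCl-) = 0.588 mol.
Henderson–Hasselbalch with mole ratio 0.588/0.173: pH = 7.54 + (+0.531)

pH = 8.07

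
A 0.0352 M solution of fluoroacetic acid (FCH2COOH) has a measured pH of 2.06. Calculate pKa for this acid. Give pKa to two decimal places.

[H+] = 10^(-2.06) = 8.71 × 10^-3 M
At equilibrium [HA] = 0.0352 − 8.71 × 10^-3 = 2.65 × 10^-2 M
Ka = [H+][A-]/[HA] = (8.71 × 10^-3)² / 2.65 × 10^-2 = 2.86 × 10^-3
pKa = -log(2.86 × 10^-3) = 2.54

pKa = 2.54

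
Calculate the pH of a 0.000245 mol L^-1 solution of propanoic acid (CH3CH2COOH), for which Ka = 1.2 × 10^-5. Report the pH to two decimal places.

CH3CH2COOH ⇌ CH3CH2COO- + H+
Ka = [H+]²/(0.000245 − [H+]) = 1.2 × 10^-5
[H+] is not negligible relative to C₀; solve [H+]² + 1.2e-05·[H+] − 2.94e-09 = 0.
[H+] = [−1.2e-05 + √(1.2e-05² + 1.18e-08)]/2 = 4.86 × 10^-5 M
pH = −log(4.86 × 10^-5) = 4.31

pH = 4.31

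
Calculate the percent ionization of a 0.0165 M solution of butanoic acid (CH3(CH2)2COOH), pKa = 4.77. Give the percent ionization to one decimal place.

3.2%

CH3(CH2)2COOH ⇌ CH3(CH2)2COO- + H+; let x = [H+] at equilibrium.
Ka = 10^(−4.77) = 1.70 × 10^-5
x ≈ √(Ka·C₀) = √(1.70 × 10^-5 × 0.0165) = 5.30 × 10^-4 M
% ionization = x/C₀ × 100% = 5.30 × 10^-4/0.0165 × 100% = 3.2%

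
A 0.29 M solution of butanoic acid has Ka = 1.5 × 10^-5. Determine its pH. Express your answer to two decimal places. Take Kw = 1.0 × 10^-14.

CH3(CH2)2COOH ⇌ CH3(CH2)2COO- + H+
From the ICE table, Ka = [H+]²/(0.29 − [H+]) = 1.5 × 10^-5.
Neglecting [H+] in the denominator: [H+] = √(1.5 × 10^-5 × 0.29) = 2.09 × 10^-3 M
([H+]/C₀ = 0.72% < 5%, so the approximation holds.)
pH = −log[H+] = −log(2.09 × 10^-3) = 2.68

pH = 2.68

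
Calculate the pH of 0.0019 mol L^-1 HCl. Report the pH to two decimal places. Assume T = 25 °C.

pH = 2.72

HCl is a strong acid and dissociates completely, so [H+] = 0.0019 M.
pH = -log(0.0019) = 2.72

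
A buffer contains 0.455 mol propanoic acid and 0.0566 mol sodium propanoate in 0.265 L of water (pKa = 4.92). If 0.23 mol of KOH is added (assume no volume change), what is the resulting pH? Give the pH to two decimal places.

pH = 5.03

OH- converts CH3CH2COOH to CH3CH2COO-: CH3CH2COOH → 0.225 mol, CH3CH2COO- → 0.287 mol.
pH = pKa + log(n_CH3CH2COO-/n_CH3CH2COOH) = 4.92 + log(0.287/0.225) = 4.92 + (+0.106)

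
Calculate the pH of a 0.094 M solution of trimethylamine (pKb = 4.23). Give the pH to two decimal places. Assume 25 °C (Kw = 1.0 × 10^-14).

pH = 11.37

(CH3)3N + H2O ⇌ (CH3)3NH+ + OH-
Kb = 10^(−4.23) = 5.89 × 10^-5
Kb = [OH-]²/(0.094 − [OH-]) = 5.89 × 10^-5
Neglecting [OH-] in the denominator: [OH-] = √(5.89 × 10^-5 × 0.094) = 2.35 × 10^-3 M
pOH = 2.63, so pH = 14.00 − pOH = 11.37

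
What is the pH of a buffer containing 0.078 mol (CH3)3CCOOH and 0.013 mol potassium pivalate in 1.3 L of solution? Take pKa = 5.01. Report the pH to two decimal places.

pH = 4.23

Henderson–Hasselbalch: pH = pKa + log([(CH3)3CCOO-]/[(CH3)3CCOOH]) = 5.01 + log(0.013/0.078)
pH = 5.01 + (-0.778) = 4.23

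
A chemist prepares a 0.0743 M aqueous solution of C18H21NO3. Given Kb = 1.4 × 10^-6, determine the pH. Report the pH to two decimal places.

C18H21NO3 + H2O ⇌ C18H22NO3+ + OH-
From the ICE table, Kb = [OH-]²/(0.0743 − [OH-]) = 1.4 × 10^-6.
Assume [OH-] ≪ 0.0743: [OH-] ≈ √(1.4 × 10^-6 × 0.0743) = 3.23 × 10^-4 M
pOH = 3.49, so pH = 14.00 − pOH = 10.51

pH = 10.51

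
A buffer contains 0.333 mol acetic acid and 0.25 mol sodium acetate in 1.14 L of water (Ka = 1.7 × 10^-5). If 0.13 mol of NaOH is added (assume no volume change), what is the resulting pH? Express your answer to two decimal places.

pH = 5.04

After neutralization: n(CH3COOH) = 0.203 mol, n(CH3COO-) = 0.38 mol.
pKa = −log(1.7 × 10^-5) = 4.770
pH = pKa + log([A⁻]/[HA]) = 4.770 + log(0.38/0.203) = 4.770 +0.272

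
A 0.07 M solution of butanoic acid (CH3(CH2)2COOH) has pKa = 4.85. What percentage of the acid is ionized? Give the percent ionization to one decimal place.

1.4%

CH3(CH2)2COOH ⇌ CH3(CH2)2COO- + H+; let x = [H+] at equilibrium.
Ka = 10^(−4.85) = 1.41 × 10^-5
x ≈ √(Ka·C₀) = √(1.41 × 10^-5 × 0.07) = 9.93 × 10^-4 M
% ionization = x/C₀ × 100% = 9.93 × 10^-4/0.07 × 100% = 1.4%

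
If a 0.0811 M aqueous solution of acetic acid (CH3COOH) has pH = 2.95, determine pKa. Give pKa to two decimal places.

[H+] = 10^(-2.95) = 1.12 × 10^-3 M
At equilibrium [HA] = 0.0811 − 1.12 × 10^-3 = 8.00 × 10^-2 M
Ka = [H+][A-]/[HA] = (1.12 × 10^-3)² / 8.00 × 10^-2 = 1.57 × 10^-5
pKa = -log(1.57 × 10^-5) = 4.80

pKa = 4.80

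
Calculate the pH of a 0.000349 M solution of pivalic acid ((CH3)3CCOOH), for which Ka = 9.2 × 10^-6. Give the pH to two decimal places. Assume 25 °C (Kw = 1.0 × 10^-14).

(CH3)3CCOOH ⇌ (CH3)3CCOO- + H+
From the ICE table, Ka = [H+]²/(0.000349 − [H+]) = 9.2 × 10^-6.
[H+] is not negligible relative to C₀; solve [H+]² + 9.2e-06·[H+] − 3.21e-09 = 0.
[H+] = (−Ka + √(Ka² + 4·Ka·C₀))/2 = 5.23 × 10^-5 M
pH = −log[H+] = −log(5.23 × 10^-5) = 4.28

pH = 4.28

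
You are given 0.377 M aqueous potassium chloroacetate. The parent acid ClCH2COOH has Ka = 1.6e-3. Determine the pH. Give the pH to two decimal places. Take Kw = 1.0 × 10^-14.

pH = 8.19

ClCH2COO- is the conjugate base of the weak acid ClCH2COOH.
Kb = Kw/Ka = 1.0×10^-14 / 1.6 × 10^-3 = 6.25 × 10^-12
Kb = [OH-]²/(0.377 − [OH-]) = 6.25 × 10^-12
Since Kb ≪ C₀, [OH-] ≈ √(Kb·C₀) = 1.54 × 10^-6 M.
pOH = −log(1.54 × 10^-6) = 5.81; pH = 14.00 − 5.81 = 8.19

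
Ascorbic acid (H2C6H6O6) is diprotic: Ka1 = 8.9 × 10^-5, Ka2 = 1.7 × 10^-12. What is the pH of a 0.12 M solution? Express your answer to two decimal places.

pH = 2.49

Ka1 ≫ Ka2, so treat the first dissociation as the only significant source of H+.
Ka1 = x²/(0.12 − x) = 8.9 × 10^-5
x ≈ √(8.9 × 10^-5 × 0.12) = 3.27 × 10^-3 M
pH = −log(3.27 × 10^-3) = 2.49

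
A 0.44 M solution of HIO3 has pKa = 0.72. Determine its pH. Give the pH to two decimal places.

HIO3 ⇌ IO3- + H+
Ka = 10^(−0.72) = 1.91 × 10^-1
Ka = [H+]²/(0.44 − [H+]) = 1.91 × 10^-1
The 5% rule fails; solving [H+]² + Ka·[H+] − Ka·C₀ = 0 exactly:
[H+] = (−Ka + √(Ka² + 4·Ka·C₀))/2 = 2.10 × 10^-1 M
pH = −log[H+] = −log(2.10 × 10^-1) = 0.68

pH = 0.68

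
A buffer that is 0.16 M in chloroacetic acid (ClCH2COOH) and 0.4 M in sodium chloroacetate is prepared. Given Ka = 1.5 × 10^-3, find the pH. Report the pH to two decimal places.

pH = 3.22

pKa = −log(1.5 × 10^-3) = 2.824
Using pH = pKa + log([base]/[acid]) with [base]/[acid] = 0.4/0.16:
pH = 2.824 + (+0.398) = 3.22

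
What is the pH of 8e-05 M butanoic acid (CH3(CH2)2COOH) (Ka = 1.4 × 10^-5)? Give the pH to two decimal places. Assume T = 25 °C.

CH3(CH2)2COOH ⇌ CH3(CH2)2COO- + H+
Ka = x²/(8e-05 − x) = 1.4 × 10^-5
The 5% rule fails; solving x² + Ka·x − Ka·C₀ = 0 exactly:
x = [−1.4e-05 + √(1.4e-05² + 4.48e-09)]/2 = 2.72 × 10^-5 M
pH = −log(2.72 × 10^-5) = 4.57

pH = 4.57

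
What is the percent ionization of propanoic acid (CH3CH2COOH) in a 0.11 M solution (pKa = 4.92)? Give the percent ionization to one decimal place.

1.0%

CH3CH2COOH ⇌ CH3CH2COO- + H+; let x = [H+] at equilibrium.
Ka = 10^(−4.92) = 1.20 × 10^-5
x ≈ √(Ka·C₀) = √(1.20 × 10^-5 × 0.11) = 1.15 × 10^-3 M
% ionization = x/C₀ × 100% = 1.15 × 10^-3/0.11 × 100% = 1.0%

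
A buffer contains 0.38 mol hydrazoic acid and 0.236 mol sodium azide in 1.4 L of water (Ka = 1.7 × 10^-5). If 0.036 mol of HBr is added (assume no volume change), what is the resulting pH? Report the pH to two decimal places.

pH = 4.45

After neutralization: n(HN3) = 0.416 mol, n(N3-) = 0.2 mol.
pKa = −log(1.7 × 10^-5) = 4.770
pH = pKa + log(n_N3-/n_HN3) = 4.770 + log(0.2/0.416) = 4.770 + (-0.318)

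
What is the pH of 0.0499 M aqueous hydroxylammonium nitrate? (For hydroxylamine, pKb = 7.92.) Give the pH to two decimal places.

pH = 3.69

NH3OH+ is the conjugate acid of the weak base NH2OH.
Kb = 10^(−7.92) = 1.20 × 10^-8
Ka = Kw/Kb = 1.0×10^-14 / 1.20 × 10^-8 = 8.33 × 10^-7
From the ICE table, Ka = [H+]²/(0.0499 − [H+]) = 8.33 × 10^-7.
Since Ka ≪ C₀, [H+] ≈ √(Ka·C₀) = 2.04 × 10^-4 M.
pH = −log(2.04 × 10^-4) = 3.69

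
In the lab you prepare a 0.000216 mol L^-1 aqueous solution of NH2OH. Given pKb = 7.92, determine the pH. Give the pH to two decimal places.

NH2OH + H2O ⇌ NH3OH+ + OH-
Kb = 10^(−7.92) = 1.20 × 10^-8
From the ICE table, Kb = [OH-]²/(0.000216 − [OH-]) = 1.20 × 10^-8.
Assume [OH-] ≪ 0.000216: [OH-] ≈ √(1.20 × 10^-8 × 0.000216) = 1.61 × 10^-6 M
pOH = −log(1.61 × 10^-6) = 5.79; pH = 14.00 − 5.79 = 8.21

pH = 8.21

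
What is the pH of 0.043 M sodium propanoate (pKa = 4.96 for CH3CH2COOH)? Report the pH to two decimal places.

pH = 8.80

CH3CH2COO- is the conjugate base of the weak acid CH3CH2COOH.
Ka = 10^(−4.96) = 1.10 × 10^-5
Kb = Kw/Ka = 1.0×10^-14 / 1.10 × 10^-5 = 9.09 × 10^-10
From the ICE table, Kb = [OH-]²/(0.043 − [OH-]) = 9.09 × 10^-10.
Neglecting [OH-] in the denominator: [OH-] = √(9.09 × 10^-10 × 0.043) = 6.25 × 10^-6 M
pOH = 5.20, so pH = 14.00 − pOH = 8.80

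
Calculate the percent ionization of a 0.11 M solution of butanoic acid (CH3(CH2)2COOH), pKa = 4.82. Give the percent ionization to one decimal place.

CH3(CH2)2COOH ⇌ CH3(CH2)2COO- + H+; let x = [H+] at equilibrium.
Ka = 10^(−4.82) = 1.51 × 10^-5
x ≈ √(Ka·C₀) = √(1.51 × 10^-5 × 0.11) = 1.29 × 10^-3 M
Fraction ionized = 1.29 × 10^-3 / 0.11 = 0.0117 → 1.2%

1.2%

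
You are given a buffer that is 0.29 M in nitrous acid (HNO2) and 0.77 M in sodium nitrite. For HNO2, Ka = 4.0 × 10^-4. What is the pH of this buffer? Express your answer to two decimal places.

pKa = −log(4.0 × 10^-4) = 3.398
Henderson–Hasselbalch: pH = pKa + log([NO2-]/[HNO2]) = 3.398 + log(0.77/0.29)
pH = 3.398 + (+0.424) = 3.82

pH = 3.82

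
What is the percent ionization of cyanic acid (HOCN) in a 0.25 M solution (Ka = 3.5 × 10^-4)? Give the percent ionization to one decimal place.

HOCN ⇌ OCN- + H+; let x = [H+] at equilibrium.
x ≈ √(Ka·C₀) = √(3.5 × 10^-4 × 0.25) = 9.35 × 10^-3 M
Fraction ionized = 9.35 × 10^-3 / 0.25 = 0.0374 → 3.7%

3.7%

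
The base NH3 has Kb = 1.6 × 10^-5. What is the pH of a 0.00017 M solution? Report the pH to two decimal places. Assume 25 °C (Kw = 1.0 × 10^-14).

NH3 + H2O ⇌ NH4+ + OH-
Let x = [OH-] at equilibrium. Kb = x²/(0.00017 − x).
x is not negligible relative to C₀; solve x² + 1.6e-05·x − 2.72e-09 = 0.
x = [−1.6e-05 + √(1.6e-05² + 1.09e-08)]/2 = 4.48 × 10^-5 M
pOH = 4.35, so pH = 14.00 − pOH = 9.65

pH = 9.65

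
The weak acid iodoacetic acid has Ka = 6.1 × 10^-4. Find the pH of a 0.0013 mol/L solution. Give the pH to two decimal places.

ICH2COOH ⇌ ICH2COO- + H+
Let x = [H+] at equilibrium. Ka = x²/(0.0013 − x).
Here C₀/Ka ≈ 2.13, so the small-x approximation fails. Use the quadratic:
x = (−Ka + √(Ka² + 4·Ka·C₀))/2 = 6.36 × 10^-4 M
pH = −log(6.36 × 10^-4) = 3.20

pH = 3.20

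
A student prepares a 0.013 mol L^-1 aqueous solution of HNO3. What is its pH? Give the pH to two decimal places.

HNO3 is a strong acid and dissociates completely, so [H+] = 0.013 M.
pH = -log(0.013) = 1.89

pH = 1.89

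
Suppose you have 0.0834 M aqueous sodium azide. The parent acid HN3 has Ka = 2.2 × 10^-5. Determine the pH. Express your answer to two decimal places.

pH = 8.79

N3- is the conjugate base of the weak acid HN3.
Kb = Kw/Ka = 1.0×10^-14 / 2.2 × 10^-5 = 4.55 × 10^-10
From the ICE table, Kb = [OH-]²/(0.0834 − [OH-]) = 4.55 × 10^-10.
Since Kb ≪ C₀, [OH-] ≈ √(Kb·C₀) = 6.16 × 10^-6 M.
pOH = 5.21, so pH = 14.00 − pOH = 8.79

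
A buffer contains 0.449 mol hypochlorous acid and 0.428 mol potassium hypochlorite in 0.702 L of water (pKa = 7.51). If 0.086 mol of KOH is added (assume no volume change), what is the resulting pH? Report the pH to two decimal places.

After neutralization: n(HOCl) = 0.363 mol, n(OCl-) = 0.514 mol.
Henderson–Hasselbalch with mole ratio 0.514/0.363: pH = 7.51 + (+0.151)

pH = 7.66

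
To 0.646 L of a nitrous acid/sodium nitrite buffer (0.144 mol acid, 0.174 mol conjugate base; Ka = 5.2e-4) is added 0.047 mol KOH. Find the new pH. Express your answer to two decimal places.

OH- converts HNO2 to NO2-: HNO2 → 0.097 mol, NO2- → 0.221 mol.
pKa = −log(5.2 × 10^-4) = 3.284
pH = pKa + log([A⁻]/[HA]) = 3.284 + log(0.221/0.097) = 3.284 +0.358

pH = 3.64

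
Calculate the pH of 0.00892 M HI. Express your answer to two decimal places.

HI is a strong acid and dissociates completely, so [H+] = 0.00892 M.
pH = -log(0.00892) = 2.05

pH = 2.05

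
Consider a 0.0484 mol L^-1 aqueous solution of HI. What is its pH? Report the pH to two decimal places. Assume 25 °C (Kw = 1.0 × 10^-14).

pH = 1.32

HI is a strong acid and dissociates completely, so [H+] = 0.0484 M.
pH = -log(0.0484) = 1.32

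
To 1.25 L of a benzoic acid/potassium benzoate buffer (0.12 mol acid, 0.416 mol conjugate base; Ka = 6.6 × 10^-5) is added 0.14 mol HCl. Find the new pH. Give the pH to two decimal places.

pH = 4.21

Added H+ converts C6H5COO- to C6H5COOH: C6H5COOH → 0.26 mol, C6H5COO- → 0.276 mol.
pKa = −log(6.6 × 10^-5) = 4.180
pH = pKa + log(n_C6H5COO-/n_C6H5COOH) = 4.180 + log(0.276/0.26) = 4.180 + (+0.026)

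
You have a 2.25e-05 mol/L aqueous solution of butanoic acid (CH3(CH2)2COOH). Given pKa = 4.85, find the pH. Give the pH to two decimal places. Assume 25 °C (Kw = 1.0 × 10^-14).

pH = 4.92

CH3(CH2)2COOH ⇌ CH3(CH2)2COO- + H+
Ka = 10^(−4.85) = 1.41 × 10^-5
From the ICE table, Ka = x²/(2.25e-05 − x) = 1.41 × 10^-5.
x is not negligible relative to C₀; solve x² + 1.41e-05·x − 3.17e-10 = 0.
x = (−Ka + √(Ka² + 4·Ka·C₀))/2 = 1.21 × 10^-5 M
pH = −log(1.21 × 10^-5) = 4.92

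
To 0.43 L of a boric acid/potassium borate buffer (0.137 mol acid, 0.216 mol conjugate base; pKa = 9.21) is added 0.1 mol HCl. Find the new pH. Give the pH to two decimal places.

Added H+ converts B(OH)4- to B(OH)3: B(OH)3 → 0.237 mol, B(OH)4- → 0.116 mol.
pH = pKa + log(n_B(OH)4-/n_B(OH)3) = 9.21 + log(0.116/0.237) = 9.21 + (-0.310)

pH = 8.90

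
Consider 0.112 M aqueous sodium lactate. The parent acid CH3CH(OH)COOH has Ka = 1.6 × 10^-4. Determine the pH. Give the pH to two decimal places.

pH = 8.42

CH3CH(OH)COO- is the conjugate base of the weak acid CH3CH(OH)COOH.
Kb = Kw/Ka = 1.0×10^-14 / 1.6 × 10^-4 = 6.25 × 10^-11
Kb = [OH-]²/(0.112 − [OH-]) = 6.25 × 10^-11
Since Kb ≪ C₀, [OH-] ≈ √(Kb·C₀) = 2.65 × 10^-6 M.
([OH-]/C₀ = 0.0024% < 5%, so the approximation holds.)
pOH = −log(2.65 × 10^-6) = 5.58; pH = 14.00 − 5.58 = 8.42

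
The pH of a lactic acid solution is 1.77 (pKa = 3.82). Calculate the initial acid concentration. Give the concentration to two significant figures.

C₀ = 1.9 M

[H+] = 10^(-1.77) = 1.70 × 10^-2 M = x
Ka = 10^(−3.82) = 1.51 × 10^-4
Ka = x²/(C₀ − x) ⇒ C₀ = x + x²/Ka
C₀ = 1.70 × 10^-2 + (1.70 × 10^-2)²/(1.51 × 10^-4) = 1.93 M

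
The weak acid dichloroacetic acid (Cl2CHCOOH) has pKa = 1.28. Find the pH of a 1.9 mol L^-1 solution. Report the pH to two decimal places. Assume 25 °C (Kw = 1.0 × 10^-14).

Cl2CHCOOH ⇌ Cl2CHCOO- + H+
Ka = 10^(−1.28) = 5.25 × 10^-2
From the ICE table, Ka = [H+]²/(1.9 − [H+]) = 5.25 × 10^-2.
Here C₀/Ka ≈ 36.2, so the small-[H+] approximation fails. Use the quadratic:
[H+] = (−Ka + √(Ka² + 4·Ka·C₀))/2 = 2.91 × 10^-1 M
pH = −log[H+] = −log(2.91 × 10^-1) = 0.54

pH = 0.54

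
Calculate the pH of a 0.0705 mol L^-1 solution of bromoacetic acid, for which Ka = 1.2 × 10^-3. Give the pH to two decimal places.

BrCH2COOH ⇌ BrCH2COO- + H+
Ka = [H+]²/(0.0705 − [H+]) = 1.2 × 10^-3
[H+] is not negligible relative to C₀; solve [H+]² + 0.0012·[H+] − 8.46e-05 = 0.
[H+] = (−Ka + √(Ka² + 4·Ka·C₀))/2 = 8.62 × 10^-3 M
pH = −log(8.62 × 10^-3) = 2.06

pH = 2.06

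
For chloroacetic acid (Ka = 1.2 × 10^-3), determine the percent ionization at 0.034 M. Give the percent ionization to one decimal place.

17.1%

ClCH2COOH ⇌ ClCH2COO- + H+; let x = [H+] at equilibrium.
Ka = x²/(C₀ − x); solving the quadratic gives x = 5.82 × 10^-3 M.
Fraction ionized = 5.82 × 10^-3 / 0.034 = 0.1712 → 17.1%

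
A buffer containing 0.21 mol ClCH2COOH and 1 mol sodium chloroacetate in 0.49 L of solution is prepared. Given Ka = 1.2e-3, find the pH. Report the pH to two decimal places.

pKa = −log(1.2 × 10^-3) = 2.921
Henderson–Hasselbalch: pH = pKa + log([ClCH2COO-]/[ClCH2COOH]) = 2.921 + log(1/0.21)
pH = 2.921 + (+0.678) = 3.60

pH = 3.60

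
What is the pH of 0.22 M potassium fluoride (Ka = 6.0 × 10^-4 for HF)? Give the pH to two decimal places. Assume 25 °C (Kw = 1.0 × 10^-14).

F- is the conjugate base of the weak acid HF.
Kb = Kw/Ka = 1.0×10^-14 / 6.0 × 10^-4 = 1.67 × 10^-11
Kb = [OH-]²/(0.22 − [OH-]) = 1.67 × 10^-11
Since Kb ≪ C₀, [OH-] ≈ √(Kb·C₀) = 1.92 × 10^-6 M.
Check: 0.00087% ionized — well under 5%, approximation valid.
pOH = −log(1.92 × 10^-6) = 5.72; pH = 14.00 − 5.72 = 8.28

pH = 8.28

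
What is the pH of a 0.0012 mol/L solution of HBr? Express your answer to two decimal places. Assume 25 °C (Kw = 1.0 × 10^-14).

pH = 2.92

HBr is a strong acid and dissociates completely, so [H+] = 0.0012 M.
pH = -log(0.0012) = 2.92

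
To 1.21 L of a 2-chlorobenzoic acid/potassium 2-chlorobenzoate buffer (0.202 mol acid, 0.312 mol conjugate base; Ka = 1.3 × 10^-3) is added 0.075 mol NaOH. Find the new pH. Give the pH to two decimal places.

pH = 3.37

OH- converts ClC6H4COOH to ClC6H4COO-: ClC6H4COOH → 0.127 mol, ClC6H4COO- → 0.387 mol.
pKa = −log(1.3 × 10^-3) = 2.886
Henderson–Hasselbalch with mole ratio 0.387/0.127: pH = 2.886 + (+0.484)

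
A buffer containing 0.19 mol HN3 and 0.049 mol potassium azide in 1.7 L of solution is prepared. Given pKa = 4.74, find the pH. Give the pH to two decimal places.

Henderson–Hasselbalch: pH = pKa + log([N3-]/[HN3]) = 4.74 + log(0.049/0.19)
pH = 4.74 + (-0.589) = 4.15

pH = 4.15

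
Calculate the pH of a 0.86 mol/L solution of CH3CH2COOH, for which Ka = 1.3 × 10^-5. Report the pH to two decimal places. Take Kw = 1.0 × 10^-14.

pH = 2.48

CH3CH2COOH ⇌ CH3CH2COO- + H+
From the ICE table, Ka = [H+]²/(0.86 − [H+]) = 1.3 × 10^-5.
Assume [H+] ≪ 0.86: [H+] ≈ √(1.3 × 10^-5 × 0.86) = 3.34 × 10^-3 M
([H+]/C₀ = 0.39% < 5%, so the approximation holds.)
pH = −log[H+] = −log(3.34 × 10^-3) = 2.48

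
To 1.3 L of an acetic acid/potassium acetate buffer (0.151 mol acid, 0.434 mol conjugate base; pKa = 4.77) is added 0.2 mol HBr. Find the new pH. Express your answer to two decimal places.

Added H+ converts CH3COO- to CH3COOH: CH3COOH → 0.351 mol, CH3COO- → 0.234 mol.
Henderson–Hasselbalch with mole ratio 0.234/0.351: pH = 4.77 + (-0.176)

pH = 4.59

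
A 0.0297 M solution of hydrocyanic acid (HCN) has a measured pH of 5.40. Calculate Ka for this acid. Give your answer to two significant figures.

Ka = 5.3 × 10^-10

[H+] = 10^(-5.40) = 3.98 × 10^-6 M
At equilibrium [HA] = 0.0297 − 3.98 × 10^-6 = 2.97 × 10^-2 M
Ka = [H+][A-]/[HA] = (3.98 × 10^-6)² / 2.97 × 10^-2 = 5.3 × 10^-10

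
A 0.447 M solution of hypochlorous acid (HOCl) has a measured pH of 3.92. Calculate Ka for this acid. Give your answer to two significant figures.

Ka = 3.2 × 10^-8

[H+] = 10^(-3.92) = 1.20 × 10^-4 M
At equilibrium [HA] = 0.447 − 1.20 × 10^-4 = 4.47 × 10^-1 M
Ka = [H+][A-]/[HA] = (1.20 × 10^-4)² / 4.47 × 10^-1 = 3.2 × 10^-8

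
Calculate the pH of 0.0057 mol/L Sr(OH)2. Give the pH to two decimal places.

Sr(OH)2 is a strong base (each formula unit releases 2 OH-); [OH-] = 0.0114 M.
pOH = -log(0.0114) = 1.94
pH = 14.00 - 1.94 = 12.06

pH = 12.06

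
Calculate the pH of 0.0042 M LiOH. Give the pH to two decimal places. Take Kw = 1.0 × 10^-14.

LiOH is a strong base; [OH-] = 0.0042 M.
pOH = -log(0.0042) = 2.38
pH = 14.00 - 2.38 = 11.62

pH = 11.62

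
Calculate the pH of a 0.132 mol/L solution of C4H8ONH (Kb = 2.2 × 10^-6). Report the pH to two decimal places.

C4H8ONH + H2O ⇌ C4H8ONH2+ + OH-
From the ICE table, Kb = [OH-]²/(0.132 − [OH-]) = 2.2 × 10^-6.
Assume [OH-] ≪ 0.132: [OH-] ≈ √(2.2 × 10^-6 × 0.132) = 5.39 × 10^-4 M
pOH = 3.27, so pH = 14.00 − pOH = 10.73

pH = 10.73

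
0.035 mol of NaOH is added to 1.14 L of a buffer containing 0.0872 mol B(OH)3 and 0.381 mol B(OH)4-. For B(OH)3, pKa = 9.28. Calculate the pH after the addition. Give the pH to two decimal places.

After neutralization: n(B(OH)3) = 0.0522 mol, n(B(OH)4-) = 0.416 mol.
pH = pKa + log([A⁻]/[HA]) = 9.28 + log(0.416/0.0522) = 9.28 +0.901

pH = 10.18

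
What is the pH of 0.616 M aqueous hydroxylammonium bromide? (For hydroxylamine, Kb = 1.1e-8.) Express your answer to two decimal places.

NH3OH+ is the conjugate acid of the weak base NH2OH.
Ka = Kw/Kb = 1.0×10^-14 / 1.1 × 10^-8 = 9.09 × 10^-7
From the ICE table, Ka = [H+]²/(0.616 − [H+]) = 9.09 × 10^-7.
Assume [H+] ≪ 0.616: [H+] ≈ √(9.09 × 10^-7 × 0.616) = 7.48 × 10^-4 M
pH = −log(7.48 × 10^-4) = 3.13

pH = 3.13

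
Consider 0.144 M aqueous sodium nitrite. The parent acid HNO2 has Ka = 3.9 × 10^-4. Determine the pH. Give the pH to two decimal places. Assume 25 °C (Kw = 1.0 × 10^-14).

NO2- is the conjugate base of the weak acid HNO2.
Kb = Kw/Ka = 1.0×10^-14 / 3.9 × 10^-4 = 2.56 × 10^-11
From the ICE table, Kb = x²/(0.144 − x) = 2.56 × 10^-11.
Assume x ≪ 0.144: x ≈ √(2.56 × 10^-11 × 0.144) = 1.92 × 10^-6 M
pOH = 5.72, so pH = 14.00 − pOH = 8.28

pH = 8.28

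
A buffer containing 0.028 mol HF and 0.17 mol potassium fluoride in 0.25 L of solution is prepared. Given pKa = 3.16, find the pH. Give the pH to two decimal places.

pH = 3.94

Using pH = pKa + log([base]/[acid]) with [base]/[acid] = 0.17/0.028:
pH = 3.16 + (+0.783) = 3.94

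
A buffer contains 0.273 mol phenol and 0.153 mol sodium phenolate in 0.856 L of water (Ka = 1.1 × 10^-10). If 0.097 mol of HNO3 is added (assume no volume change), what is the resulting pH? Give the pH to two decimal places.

pH = 9.14

After neutralization: n(C6H5OH) = 0.37 mol, n(C6H5O-) = 0.056 mol.
pKa = −log(1.1 × 10^-10) = 9.959
Henderson–Hasselbalch with mole ratio 0.056/0.37: pH = 9.959 + (-0.820)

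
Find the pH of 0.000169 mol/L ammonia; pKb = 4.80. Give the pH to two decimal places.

NH3 + H2O ⇌ NH4+ + OH-
Kb = 10^(−4.80) = 1.58 × 10^-5
Let x = [OH-] at equilibrium. Kb = x²/(0.000169 − x).
Here C₀/Kb ≈ 10.7, so the small-x approximation fails. Use the quadratic:
x = [−1.58e-05 + √(1.58e-05² + 1.07e-08)]/2 = 4.44 × 10^-5 M
pOH = −log(4.44 × 10^-5) = 4.35; pH = 14.00 − 4.35 = 9.65

pH = 9.65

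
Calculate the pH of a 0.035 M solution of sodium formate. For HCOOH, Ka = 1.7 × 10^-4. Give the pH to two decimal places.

pH = 8.16

HCOO- is the conjugate base of the weak acid HCOOH.
Kb = Kw/Ka = 1.0×10^-14 / 1.7 × 10^-4 = 5.88 × 10^-11
Kb = x²/(0.035 − x) = 5.88 × 10^-11
Neglecting x in the denominator: x = √(5.88 × 10^-11 × 0.035) = 1.43 × 10^-6 M
(x/C₀ = 0.0041% < 5%, so the approximation holds.)
pOH = 5.84, so pH = 14.00 − pOH = 8.16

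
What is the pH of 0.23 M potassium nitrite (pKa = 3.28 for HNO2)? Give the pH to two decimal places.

NO2- is the conjugate base of the weak acid HNO2.
Ka = 10^(−3.28) = 5.25 × 10^-4
Kb = Kw/Ka = 1.0×10^-14 / 5.25 × 10^-4 = 1.90 × 10^-11
Let x = [OH-] at equilibrium. Kb = x²/(0.23 − x).
Since Kb ≪ C₀, x ≈ √(Kb·C₀) = 2.09 × 10^-6 M.
pOH = −log(2.09 × 10^-6) = 5.68; pH = 14.00 − 5.68 = 8.32

pH = 8.32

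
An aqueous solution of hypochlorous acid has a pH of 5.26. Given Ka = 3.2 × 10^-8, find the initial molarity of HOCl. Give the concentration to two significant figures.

[H+] = 10^(-5.26) = 5.50 × 10^-6 M = x
Ka = x²/(C₀ − x) ⇒ C₀ = x + x²/Ka
C₀ = 5.50 × 10^-6 + (5.50 × 10^-6)²/(3.2 × 10^-8) = 9.51 × 10^-4 M

C₀ = 9.5 × 10^-4 M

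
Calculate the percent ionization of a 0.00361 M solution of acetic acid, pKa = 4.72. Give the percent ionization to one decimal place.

7.0%

CH3COOH ⇌ CH3COO- + H+; let x = [H+] at equilibrium.
Ka = 10^(−4.72) = 1.91 × 10^-5
Solve x² + 1.91e-05x − 6.9e-08 = 0 → x = 2.53 × 10^-4 M
% ionization = x/C₀ × 100% = 2.53 × 10^-4/0.00361 × 100% = 7.0%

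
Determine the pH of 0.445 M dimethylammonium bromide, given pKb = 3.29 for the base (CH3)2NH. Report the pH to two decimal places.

(CH3)2NH2+ is the conjugate acid of the weak base (CH3)2NH.
Kb = 10^(−3.29) = 5.13 × 10^-4
Ka = Kw/Kb = 1.0×10^-14 / 5.13 × 10^-4 = 1.95 × 10^-11
From the ICE table, Ka = [H+]²/(0.445 − [H+]) = 1.95 × 10^-11.
Since Ka ≪ C₀, [H+] ≈ √(Ka·C₀) = 2.95 × 10^-6 M.
([H+]/C₀ = 0.00066% < 5%, so the approximation holds.)
pH = −log[H+] = −log(2.95 × 10^-6) = 5.53

pH = 5.53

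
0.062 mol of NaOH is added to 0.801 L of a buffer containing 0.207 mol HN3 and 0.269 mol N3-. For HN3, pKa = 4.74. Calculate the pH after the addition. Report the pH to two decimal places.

pH = 5.10

After neutralization: n(HN3) = 0.145 mol, n(N3-) = 0.331 mol.
pH = pKa + log(n_N3-/n_HN3) = 4.74 + log(0.331/0.145) = 4.74 + (+0.358)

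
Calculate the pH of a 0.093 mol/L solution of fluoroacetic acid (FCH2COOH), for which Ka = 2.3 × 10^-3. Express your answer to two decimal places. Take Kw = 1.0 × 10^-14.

pH = 1.87

FCH2COOH ⇌ FCH2COO- + H+
Let x = [H+] at equilibrium. Ka = x²/(0.093 − x).
The 5% rule fails; solving x² + Ka·x − Ka·C₀ = 0 exactly:
x = (−Ka + √(Ka² + 4·Ka·C₀))/2 = 1.35 × 10^-2 M
pH = −log[H+] = −log(1.35 × 10^-2) = 1.87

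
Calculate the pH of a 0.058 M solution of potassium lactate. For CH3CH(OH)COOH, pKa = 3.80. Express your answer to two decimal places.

CH3CH(OH)COO- is the conjugate base of the weak acid CH3CH(OH)COOH.
Ka = 10^(−3.80) = 1.58 × 10^-4
Kb = Kw/Ka = 1.0×10^-14 / 1.58 × 10^-4 = 6.33 × 10^-11
Kb = x²/(0.058 − x) = 6.33 × 10^-11
Since Kb ≪ C₀, x ≈ √(Kb·C₀) = 1.92 × 10^-6 M.
(x/C₀ = 0.0033% < 5%, so the approximation holds.)
pOH = −log(1.92 × 10^-6) = 5.72; pH = 14.00 − 5.72 = 8.28

pH = 8.28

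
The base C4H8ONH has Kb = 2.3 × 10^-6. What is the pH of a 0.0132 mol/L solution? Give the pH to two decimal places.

pH = 10.24

C4H8ONH + H2O ⇌ C4H8ONH2+ + OH-
From the ICE table, Kb = [OH-]²/(0.0132 − [OH-]) = 2.3 × 10^-6.
Neglecting [OH-] in the denominator: [OH-] = √(2.3 × 10^-6 × 0.0132) = 1.74 × 10^-4 M
([OH-]/C₀ = 1.3% < 5%, so the approximation holds.)
pOH = 3.76, so pH = 14.00 − pOH = 10.24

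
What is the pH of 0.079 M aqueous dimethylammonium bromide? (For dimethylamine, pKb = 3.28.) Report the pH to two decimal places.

(CH3)2NH2+ is the conjugate acid of the weak base (CH3)2NH.
Kb = 10^(−3.28) = 5.25 × 10^-4
Ka = Kw/Kb = 1.0×10^-14 / 5.25 × 10^-4 = 1.90 × 10^-11
Ka = x²/(0.079 − x) = 1.90 × 10^-11
Assume x ≪ 0.079: x ≈ √(1.90 × 10^-11 × 0.079) = 1.23 × 10^-6 M
pH = −log(1.23 × 10^-6) = 5.91

pH = 5.91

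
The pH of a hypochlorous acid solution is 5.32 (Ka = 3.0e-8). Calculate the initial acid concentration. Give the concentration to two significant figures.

[H+] = 10^(-5.32) = 4.79 × 10^-6 M = x
Ka = x²/(C₀ − x) ⇒ C₀ = x + x²/Ka
C₀ = 4.79 × 10^-6 + (4.79 × 10^-6)²/(3.0 × 10^-8) = 7.70 × 10^-4 M

C₀ = 7.7 × 10^-4 M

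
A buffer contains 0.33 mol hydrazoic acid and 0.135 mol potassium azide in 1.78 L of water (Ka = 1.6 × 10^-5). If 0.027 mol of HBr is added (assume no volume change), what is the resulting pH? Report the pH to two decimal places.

After neutralization: n(HN3) = 0.357 mol, n(N3-) = 0.108 mol.
pKa = −log(1.6 × 10^-5) = 4.796
Henderson–Hasselbalch with mole ratio 0.108/0.357: pH = 4.796 + (-0.519)

pH = 4.28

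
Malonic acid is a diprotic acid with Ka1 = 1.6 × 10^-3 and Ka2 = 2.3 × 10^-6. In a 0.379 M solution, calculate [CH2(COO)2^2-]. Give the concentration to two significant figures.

First ionization gives [H+] ≈ [CH2(COOH)COO-] = 2.38 × 10^-2 M.
Second step: Ka2 = [H+][CH2(COO)2^2-]/[CH2(COOH)COO-] ≈ [CH2(COO)2^2-] (since [H+] ≈ [CH2(COOH)COO-]).
So [CH2(COO)2^2-] ≈ Ka2.

2.3 × 10^-6 M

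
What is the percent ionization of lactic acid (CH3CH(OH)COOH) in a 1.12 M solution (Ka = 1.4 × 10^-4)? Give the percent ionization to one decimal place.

1.1%

CH3CH(OH)COOH ⇌ CH3CH(OH)COO- + H+; let x = [H+] at equilibrium.
x ≈ √(Ka·C₀) = √(1.4 × 10^-4 × 1.12) = 1.25 × 10^-2 M
Fraction ionized = 1.25 × 10^-2 / 1.12 = 0.0112 → 1.1%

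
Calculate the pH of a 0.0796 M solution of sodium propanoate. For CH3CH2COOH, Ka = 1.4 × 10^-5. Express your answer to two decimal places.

CH3CH2COO- is the conjugate base of the weak acid CH3CH2COOH.
Kb = Kw/Ka = 1.0×10^-14 / 1.4 × 10^-5 = 7.14 × 10^-10
From the ICE table, Kb = [OH-]²/(0.0796 − [OH-]) = 7.14 × 10^-10.
Neglecting [OH-] in the denominator: [OH-] = √(7.14 × 10^-10 × 0.0796) = 7.54 × 10^-6 M
Check: 0.0095% ionized — well under 5%, approximation valid.
pOH = −log(7.54 × 10^-6) = 5.12; pH = 14.00 − 5.12 = 8.88

pH = 8.88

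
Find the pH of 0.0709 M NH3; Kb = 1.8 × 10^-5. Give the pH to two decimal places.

pH = 11.05

NH3 + H2O ⇌ NH4+ + OH-
Let x = [OH-] at equilibrium. Kb = x²/(0.0709 − x).
Assume x ≪ 0.0709: x ≈ √(1.8 × 10^-5 × 0.0709) = 1.13 × 10^-3 M
pOH = 2.95, so pH = 14.00 − pOH = 11.05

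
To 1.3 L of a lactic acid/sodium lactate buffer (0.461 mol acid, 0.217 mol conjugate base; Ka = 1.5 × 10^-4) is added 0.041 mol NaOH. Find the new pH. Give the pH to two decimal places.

OH- converts CH3CH(OH)COOH to CH3CH(OH)COO-: CH3CH(OH)COOH → 0.42 mol, CH3CH(OH)COO- → 0.258 mol.
pKa = −log(1.5 × 10^-4) = 3.824
pH = pKa + log(n_CH3CH(OH)COO-/n_CH3CH(OH)COOH) = 3.824 + log(0.258/0.42) = 3.824 + (-0.212)

pH = 3.61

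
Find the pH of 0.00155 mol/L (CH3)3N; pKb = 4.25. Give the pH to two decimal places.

(CH3)3N + H2O ⇌ (CH3)3NH+ + OH-
Kb = 10^(−4.25) = 5.62 × 10^-5
From the ICE table, Kb = [OH-]²/(0.00155 − [OH-]) = 5.62 × 10^-5.
[OH-] is not negligible relative to C₀; solve [OH-]² + 5.62e-05·[OH-] − 8.71e-08 = 0.
[OH-] = (−Kb + √(Kb² + 4·Kb·C₀))/2 = 2.68 × 10^-4 M
pOH = 3.57, so pH = 14.00 − pOH = 10.43

pH = 10.43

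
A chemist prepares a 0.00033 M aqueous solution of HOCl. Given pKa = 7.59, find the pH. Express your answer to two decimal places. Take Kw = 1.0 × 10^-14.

pH = 5.54

HOCl ⇌ OCl- + H+
Ka = 10^(−7.59) = 2.57 × 10^-8
From the ICE table, Ka = [H+]²/(0.00033 − [H+]) = 2.57 × 10^-8.
Neglecting [H+] in the denominator: [H+] = √(2.57 × 10^-8 × 0.00033) = 2.91 × 10^-6 M
([H+]/C₀ = 0.88% < 5%, so the approximation holds.)
pH = −log[H+] = −log(2.91 × 10^-6) = 5.54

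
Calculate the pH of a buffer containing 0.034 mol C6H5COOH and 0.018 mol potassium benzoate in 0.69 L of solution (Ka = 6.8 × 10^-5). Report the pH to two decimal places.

pH = 3.89

pKa = −log(6.8 × 10^-5) = 4.167
Henderson–Hasselbalch: pH = pKa + log([C6H5COO-]/[C6H5COOH]) = 4.167 + log(0.018/0.034)
pH = 4.167 + (-0.276) = 3.89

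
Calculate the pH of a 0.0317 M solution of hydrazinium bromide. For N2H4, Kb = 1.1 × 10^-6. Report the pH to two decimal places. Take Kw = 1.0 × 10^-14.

N2H5+ is the conjugate acid of the weak base N2H4.
Ka = Kw/Kb = 1.0×10^-14 / 1.1 × 10^-6 = 9.09 × 10^-9
Ka = [H+]²/(0.0317 − [H+]) = 9.09 × 10^-9
Since Ka ≪ C₀, [H+] ≈ √(Ka·C₀) = 1.70 × 10^-5 M.
pH = −log(1.70 × 10^-5) = 4.77

pH = 4.77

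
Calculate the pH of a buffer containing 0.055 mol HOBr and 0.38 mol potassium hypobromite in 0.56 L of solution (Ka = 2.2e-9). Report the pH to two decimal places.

pKa = −log(2.2 × 10^-9) = 8.658
Using pH = pKa + log([base]/[acid]) with [base]/[acid] = 0.38/0.055:
pH = 8.658 + (+0.839) = 9.50

pH = 9.50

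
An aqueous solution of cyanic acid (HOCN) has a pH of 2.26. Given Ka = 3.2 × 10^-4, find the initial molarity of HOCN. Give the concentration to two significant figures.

C₀ = 1.0 × 10^-1 M

[H+] = 10^(-2.26) = 5.50 × 10^-3 M = x
Ka = x²/(C₀ − x) ⇒ C₀ = x + x²/Ka
C₀ = 5.50 × 10^-3 + (5.50 × 10^-3)²/(3.2 × 10^-4) = 1.00 × 10^-1 M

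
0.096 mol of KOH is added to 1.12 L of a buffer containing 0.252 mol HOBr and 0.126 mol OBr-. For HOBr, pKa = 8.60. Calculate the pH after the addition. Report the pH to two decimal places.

After neutralization: n(HOBr) = 0.156 mol, n(OBr-) = 0.222 mol.
Henderson–Hasselbalch with mole ratio 0.222/0.156: pH = 8.60 + (+0.153)

pH = 8.75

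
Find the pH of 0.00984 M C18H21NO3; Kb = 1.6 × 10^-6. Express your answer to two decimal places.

C18H21NO3 + H2O ⇌ C18H22NO3+ + OH-
From the ICE table, Kb = [OH-]²/(0.00984 − [OH-]) = 1.6 × 10^-6.
Neglecting [OH-] in the denominator: [OH-] = √(1.6 × 10^-6 × 0.00984) = 1.25 × 10^-4 M
Check: 1.3% ionized — well under 5%, approximation valid.
pOH = −log(1.25 × 10^-4) = 3.90; pH = 14.00 − 3.90 = 10.10

pH = 10.10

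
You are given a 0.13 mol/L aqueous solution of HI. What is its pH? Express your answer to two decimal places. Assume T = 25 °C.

HI is a strong acid and dissociates completely, so [H+] = 0.13 M.
pH = -log(0.13) = 0.89

pH = 0.89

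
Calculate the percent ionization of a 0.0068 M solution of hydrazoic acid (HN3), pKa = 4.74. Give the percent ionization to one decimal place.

5.0%

HN3 ⇌ N3- + H+; let x = [H+] at equilibrium.
Ka = 10^(−4.74) = 1.82 × 10^-5
Ka = x²/(C₀ − x); solving the quadratic gives x = 3.43 × 10^-4 M.
Fraction ionized = 3.43 × 10^-4 / 0.0068 = 0.0504 → 5.0%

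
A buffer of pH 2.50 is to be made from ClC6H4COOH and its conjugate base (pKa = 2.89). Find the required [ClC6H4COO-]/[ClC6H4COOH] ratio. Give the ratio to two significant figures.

pH = pKa + log(r) ⇒ log(r) = 2.50 − 2.89 = -0.39
r = [ClC6H4COO-]/[ClC6H4COOH] = 10^(-0.39) = 0.407

ratio = 0.41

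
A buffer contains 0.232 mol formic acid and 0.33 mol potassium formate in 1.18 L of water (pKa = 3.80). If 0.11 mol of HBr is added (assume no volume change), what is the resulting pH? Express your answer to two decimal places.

Added H+ converts HCOO- to HCOOH: HCOOH → 0.342 mol, HCOO- → 0.22 mol.
pH = pKa + log(n_HCOO-/n_HCOOH) = 3.80 + log(0.22/0.342) = 3.80 + (-0.192)

pH = 3.61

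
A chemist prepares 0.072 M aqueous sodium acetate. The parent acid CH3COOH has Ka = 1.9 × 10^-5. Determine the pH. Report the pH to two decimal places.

CH3COO- is the conjugate base of the weak acid CH3COOH.
Kb = Kw/Ka = 1.0×10^-14 / 1.9 × 10^-5 = 5.26 × 10^-10
From the ICE table, Kb = x²/(0.072 − x) = 5.26 × 10^-10.
Assume x ≪ 0.072: x ≈ √(5.26 × 10^-10 × 0.072) = 6.15 × 10^-6 M
Check: 0.0085% ionized — well under 5%, approximation valid.
pOH = −log(6.15 × 10^-6) = 5.21; pH = 14.00 − 5.21 = 8.79

pH = 8.79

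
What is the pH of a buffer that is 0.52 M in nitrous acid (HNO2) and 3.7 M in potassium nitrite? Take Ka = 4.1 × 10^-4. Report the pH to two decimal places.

pH = 4.24

pKa = −log(4.1 × 10^-4) = 3.387
Henderson–Hasselbalch: pH = pKa + log([NO2-]/[HNO2]) = 3.387 + log(3.7/0.52)
pH = 3.387 + (+0.852) = 4.24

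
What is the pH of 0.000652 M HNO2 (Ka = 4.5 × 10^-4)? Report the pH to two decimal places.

HNO2 ⇌ NO2- + H+
Ka = [H+]²/(0.000652 − [H+]) = 4.5 × 10^-4
The 5% rule fails; solving [H+]² + Ka·[H+] − Ka·C₀ = 0 exactly:
[H+] = [−0.00045 + √(0.00045² + 1.17e-06)]/2 = 3.62 × 10^-4 M
pH = −log[H+] = −log(3.62 × 10^-4) = 3.44

pH = 3.44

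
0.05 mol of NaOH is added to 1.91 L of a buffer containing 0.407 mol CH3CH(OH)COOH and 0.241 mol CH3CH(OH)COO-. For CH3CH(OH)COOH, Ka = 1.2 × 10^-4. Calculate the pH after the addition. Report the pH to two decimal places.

OH- converts CH3CH(OH)COOH to CH3CH(OH)COO-: CH3CH(OH)COOH → 0.357 mol, CH3CH(OH)COO- → 0.291 mol.
pKa = −log(1.2 × 10^-4) = 3.921
pH = pKa + log(n_CH3CH(OH)COO-/n_CH3CH(OH)COOH) = 3.921 + log(0.291/0.357) = 3.921 + (-0.089)

pH = 3.83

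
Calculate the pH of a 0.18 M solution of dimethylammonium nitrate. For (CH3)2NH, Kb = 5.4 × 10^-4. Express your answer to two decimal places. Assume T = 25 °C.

(CH3)2NH2+ is the conjugate acid of the weak base (CH3)2NH.
Ka = Kw/Kb = 1.0×10^-14 / 5.4 × 10^-4 = 1.85 × 10^-11
From the ICE table, Ka = x²/(0.18 − x) = 1.85 × 10^-11.
Assume x ≪ 0.18: x ≈ √(1.85 × 10^-11 × 0.18) = 1.82 × 10^-6 M
pH = −log(1.82 × 10^-6) = 5.74

pH = 5.74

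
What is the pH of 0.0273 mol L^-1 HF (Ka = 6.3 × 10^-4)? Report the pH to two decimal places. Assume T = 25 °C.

pH = 2.42

HF ⇌ F- + H+
From the ICE table, Ka = [H+]²/(0.0273 − [H+]) = 6.3 × 10^-4.
The 5% rule fails; solving [H+]² + Ka·[H+] − Ka·C₀ = 0 exactly:
[H+] = [−0.00063 + √(0.00063² + 6.88e-05)]/2 = 3.84 × 10^-3 M
pH = −log(3.84 × 10^-3) = 2.42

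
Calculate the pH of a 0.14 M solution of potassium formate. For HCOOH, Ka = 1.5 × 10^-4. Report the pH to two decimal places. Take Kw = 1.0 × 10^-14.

HCOO- is the conjugate base of the weak acid HCOOH.
Kb = Kw/Ka = 1.0×10^-14 / 1.5 × 10^-4 = 6.67 × 10^-11
Kb = [OH-]²/(0.14 − [OH-]) = 6.67 × 10^-11
Neglecting [OH-] in the denominator: [OH-] = √(6.67 × 10^-11 × 0.14) = 3.06 × 10^-6 M
([OH-]/C₀ = 0.0022% < 5%, so the approximation holds.)
pOH = 5.51, so pH = 14.00 − pOH = 8.49

pH = 8.49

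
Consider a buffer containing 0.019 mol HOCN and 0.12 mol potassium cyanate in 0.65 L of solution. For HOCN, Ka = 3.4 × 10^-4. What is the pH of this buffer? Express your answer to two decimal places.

pKa = −log(3.4 × 10^-4) = 3.469
Using pH = pKa + log([base]/[acid]) with [base]/[acid] = 0.12/0.019:
pH = 3.469 + (+0.800) = 4.27

pH = 4.27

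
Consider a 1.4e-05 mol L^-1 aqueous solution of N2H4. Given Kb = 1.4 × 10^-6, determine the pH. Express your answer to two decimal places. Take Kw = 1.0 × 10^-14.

pH = 8.58

N2H4 + H2O ⇌ N2H5+ + OH-
Let x = [OH-] at equilibrium. Kb = x²/(1.4e-05 − x).
Here C₀/Kb ≈ 10, so the small-x approximation fails. Use the quadratic:
x = [−1.4e-06 + √(1.4e-06² + 7.84e-11)]/2 = 3.78 × 10^-6 M
pOH = −log(3.78 × 10^-6) = 5.42; pH = 14.00 − 5.42 = 8.58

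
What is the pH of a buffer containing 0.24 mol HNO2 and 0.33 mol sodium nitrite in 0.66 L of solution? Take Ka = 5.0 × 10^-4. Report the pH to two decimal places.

pKa = −log(5.0 × 10^-4) = 3.301
pH = pKa + log([A⁻]/[HA]) = 3.301 + log(0.33/0.24)
pH = 3.301 + (+0.138) = 3.44

pH = 3.44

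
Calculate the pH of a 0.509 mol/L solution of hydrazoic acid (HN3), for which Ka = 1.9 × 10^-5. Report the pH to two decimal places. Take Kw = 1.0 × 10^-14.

pH = 2.51

HN3 ⇌ N3- + H+
Let x = [H+] at equilibrium. Ka = x²/(0.509 − x).
Assume x ≪ 0.509: x ≈ √(1.9 × 10^-5 × 0.509) = 3.11 × 10^-3 M
pH = −log(3.11 × 10^-3) = 2.51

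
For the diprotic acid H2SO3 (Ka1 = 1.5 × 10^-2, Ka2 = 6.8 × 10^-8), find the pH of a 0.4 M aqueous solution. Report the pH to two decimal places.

pH = 1.15

Ka1 ≫ Ka2, so treat the first dissociation as the only significant source of H+.
Ka1 = x²/(0.4 − x) = 1.5 × 10^-2
Solving the quadratic: x = (−Ka1 + √(Ka1² + 4·Ka1·C₀))/2 = 7.03 × 10^-2 M
pH = −log(7.03 × 10^-2) = 1.15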